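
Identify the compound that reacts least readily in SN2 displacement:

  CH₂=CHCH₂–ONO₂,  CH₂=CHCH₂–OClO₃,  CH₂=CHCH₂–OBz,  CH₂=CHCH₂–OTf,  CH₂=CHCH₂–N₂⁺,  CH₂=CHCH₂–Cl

CH₂=CHCH₂–OBz

The skeletons are identical, so relative rate is governed entirely by leaving-group ability.
A good leaving group is a weak base: the lower the pKₐ of its conjugate acid, the more readily it departs.
CH₂=CHCH₂–N₂⁺ loses N₂: no meaningful conjugate acid; N₂ departs as an exceptionally stable neutral molecule
CH₂=CHCH₂–OTf loses OTf⁻: pKₐ(CF₃SO₃H (triflic acid)) ≈ -14
CH₂=CHCH₂–OClO₃ loses ClO₄⁻: pKₐ(HClO₄) ≈ -10
CH₂=CHCH₂–Cl loses Cl⁻: pKₐ(HCl) ≈ -7
CH₂=CHCH₂–ONO₂ loses NO₃⁻: pKₐ(HNO₃) ≈ -1.3
CH₂=CHCH₂–OBz loses PhCOO⁻: pKₐ(C₆H₅COOH) ≈ 4.2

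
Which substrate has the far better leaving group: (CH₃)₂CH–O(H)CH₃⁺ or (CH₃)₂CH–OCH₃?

(CH₃)₂CH–O(H)CH₃⁺

From (CH₃)₂CH–OCH₃ the departing group would be CH₃O⁻ (pKₐ(CH₃OH) ≈ 15.5). Strong base; alkoxides do not leave unassisted.
From (CH₃)₂CH–O(H)CH₃⁺ the leaving group is R'OH (pKₐ(R'OH₂⁺) ≈ -2.4). Neutral; leaves from a protonated ether (an oxonium ion, R–O(H)R'⁺).
(In practice (CH₃)₂CH–O(H)CH₃⁺ is made from (CH₃)₂CH–OCH₃ by protonation with concentrated HI, allowing neutral methanol, rather than methoxide, to depart.)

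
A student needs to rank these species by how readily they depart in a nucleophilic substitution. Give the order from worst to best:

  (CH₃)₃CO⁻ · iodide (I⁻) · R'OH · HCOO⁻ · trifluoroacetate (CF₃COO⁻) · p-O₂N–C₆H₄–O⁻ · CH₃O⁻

(CH₃)₃CO⁻ < CH₃O⁻ < p-O₂N–C₆H₄–O⁻ < HCOO⁻ < trifluoroacetate (CF₃COO⁻) < R'OH < iodide (I⁻)

A good leaving group is a weak base: the lower the pKₐ of its conjugate acid, the more readily it departs.
iodide (I⁻): pKₐ(HI) ≈ -10
R'OH: pKₐ(R'OH₂⁺) ≈ -2.4
trifluoroacetate (CF₃COO⁻): pKₐ(CF₃COOH) ≈ 0.2
HCOO⁻: pKₐ(HCOOH) ≈ 3.8
p-O₂N–C₆H₄–O⁻: pKₐ(p-nitrophenol) ≈ 7.2
CH₃O⁻: pKₐ(CH₃OH) ≈ 15.5
(CH₃)₃CO⁻: pKₐ(t-BuOH) ≈ 18
The question asks for worst first, so the sequence is read in increasing leaving-group ability.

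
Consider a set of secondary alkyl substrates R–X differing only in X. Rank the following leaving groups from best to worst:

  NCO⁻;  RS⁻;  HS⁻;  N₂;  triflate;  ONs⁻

N₂ > triflate > ONs⁻ > NCO⁻ > HS⁻ > RS⁻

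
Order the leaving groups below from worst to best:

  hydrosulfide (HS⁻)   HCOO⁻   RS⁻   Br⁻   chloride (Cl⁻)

Br⁻: pKₐ(HBr) ≈ -9
chloride (Cl⁻): pKₐ(HCl) ≈ -7
HCOO⁻: pKₐ(HCOOH) ≈ 3.8
hydrosulfide (HS⁻): pKₐ(H₂S) ≈ 7
RS⁻: pKₐ(RSH (a thiol)) ≈ 10.5
Listed from poorest to best leaving group as asked.

RS⁻ < hydrosulfide (HS⁻) < HCOO⁻ < chloride (Cl⁻) < Br⁻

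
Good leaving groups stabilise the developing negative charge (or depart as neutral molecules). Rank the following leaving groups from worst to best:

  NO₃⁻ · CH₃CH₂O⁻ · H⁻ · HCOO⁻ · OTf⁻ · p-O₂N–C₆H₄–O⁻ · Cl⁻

H⁻ < CH₃CH₂O⁻ < p-O₂N–C₆H₄–O⁻ < HCOO⁻ < NO₃⁻ < Cl⁻ < OTf⁻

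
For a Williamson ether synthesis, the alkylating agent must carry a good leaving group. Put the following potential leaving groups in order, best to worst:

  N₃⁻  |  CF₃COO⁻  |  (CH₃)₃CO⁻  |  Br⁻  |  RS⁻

The more stable X⁻ (or X) is on its own — i.e. the weaker a base it is — the better a leaving group it makes.
Br⁻: pKₐ(HBr) ≈ -9
CF₃COO⁻: pKₐ(CF₃COOH) ≈ 0.2
N₃⁻: pKₐ(HN₃) ≈ 4.7
RS⁻: pKₐ(RSH (a thiol)) ≈ 10.5
(CH₃)₃CO⁻: pKₐ(t-BuOH) ≈ 18

Br⁻ > CF₃COO⁻ > N₃⁻ > RS⁻ > (CH₃)₃CO⁻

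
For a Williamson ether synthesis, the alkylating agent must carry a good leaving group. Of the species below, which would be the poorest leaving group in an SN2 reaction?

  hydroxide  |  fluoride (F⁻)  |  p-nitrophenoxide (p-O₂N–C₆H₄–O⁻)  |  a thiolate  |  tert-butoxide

The more stable X⁻ (or X) is on its own — i.e. the weaker a base it is — the better a leaving group it makes.
fluoride (F⁻): pKₐ(HF) ≈ 3.2
p-nitrophenoxide (p-O₂N–C₆H₄–O⁻): pKₐ(p-nitrophenol) ≈ 7.2
a thiolate: pKₐ(RSH (a thiol)) ≈ 10.5
hydroxide: pKₐ(H₂O) ≈ 15.7
tert-butoxide: pKₐ(t-BuOH) ≈ 18

tert-butoxide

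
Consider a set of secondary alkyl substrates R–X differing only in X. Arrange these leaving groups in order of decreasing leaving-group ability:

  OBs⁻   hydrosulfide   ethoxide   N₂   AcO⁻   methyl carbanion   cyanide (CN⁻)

N₂: no meaningful conjugate acid; N₂ departs as an exceptionally stable neutral molecule
OBs⁻: pKₐ(p-BrC₆H₄SO₃H) ≈ -2.8 — arenesulfonate with a p-bromo substituent
AcO⁻: pKₐ(CH₃COOH) ≈ 4.8 — resonance-stabilised but still a weak base
hydrosulfide: pKₐ(H₂S) ≈ 7 — larger and more polarisable than the oxygen analogue
cyanide (CN⁻): pKₐ(HCN) ≈ 9.2
ethoxide: pKₐ(CH₃CH₂OH) ≈ 16 — strong base; alkoxides do not leave unassisted
methyl carbanion: pKₐ(CH₄) ≈ 48 — unstabilised carbanion; the worst conceivable leaving group

N₂ > OBs⁻ > AcO⁻ > hydrosulfide > cyanide (CN⁻) > ethoxide > methyl carbanion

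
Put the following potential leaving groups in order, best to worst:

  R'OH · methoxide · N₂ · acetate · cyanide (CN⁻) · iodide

N₂ > iodide > R'OH > acetate > cyanide (CN⁻) > methoxide

A good leaving group is a weak base: the lower the pKₐ of its conjugate acid, the more readily it departs.
N₂: no meaningful conjugate acid; N₂ departs as an exceptionally stable neutral molecule
iodide: pKₐ(HI) ≈ -10
R'OH: pKₐ(R'OH₂⁺) ≈ -2.4
acetate: pKₐ(CH₃COOH) ≈ 4.8
cyanide (CN⁻): pKₐ(HCN) ≈ 9.2
methoxide: pKₐ(CH₃OH) ≈ 15.5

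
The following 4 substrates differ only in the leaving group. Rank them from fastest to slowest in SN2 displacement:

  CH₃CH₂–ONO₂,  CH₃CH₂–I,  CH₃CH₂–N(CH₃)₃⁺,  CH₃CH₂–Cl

The skeletons are identical, so relative rate is governed entirely by leaving-group ability.
Leaving-group ability tracks the stability of the departed species; conjugate-acid pKₐ is the usual yardstick (lower pKₐ → better LG).
CH₃CH₂–I loses I⁻: pKₐ(HI) ≈ -10
CH₃CH₂–Cl loses Cl⁻: pKₐ(HCl) ≈ -7
CH₃CH₂–ONO₂ loses NO₃⁻: pKₐ(HNO₃) ≈ -1.3
CH₃CH₂–N(CH₃)₃⁺ loses NR'₃: pKₐ(R'₃NH⁺) ≈ 10.7

CH₃CH₂–I > CH₃CH₂–Cl > CH₃CH₂–ONO₂ > CH₃CH₂–N(CH₃)₃⁺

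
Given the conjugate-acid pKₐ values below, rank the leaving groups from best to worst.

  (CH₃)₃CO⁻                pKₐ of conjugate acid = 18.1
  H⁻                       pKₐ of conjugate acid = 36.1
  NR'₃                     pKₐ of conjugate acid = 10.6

Lower conjugate-acid pKₐ ⇒ weaker base ⇒ better leaving group.
Sorting by the given values: NR'₃ (10.6), (CH₃)₃CO⁻ (18.1), H⁻ (36.1).

NR'₃ > (CH₃)₃CO⁻ > H⁻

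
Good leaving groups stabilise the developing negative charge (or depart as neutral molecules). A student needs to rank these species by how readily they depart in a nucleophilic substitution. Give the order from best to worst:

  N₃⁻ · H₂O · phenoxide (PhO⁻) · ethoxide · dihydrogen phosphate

A good leaving group is a weak base: the lower the pKₐ of its conjugate acid, the more readily it departs.
H₂O: pKₐ(H₃O⁺) ≈ -1.7 — neutral; leaves from a protonated alcohol (R–OH₂⁺)
dihydrogen phosphate: pKₐ(H₃PO₄) ≈ 2.1
N₃⁻: pKₐ(HN₃) ≈ 4.7 — linear, resonance-stabilised
phenoxide (PhO⁻): pKₐ(C₆H₅OH (phenol)) ≈ 10 — resonance into the ring helps, but still a poor LG
ethoxide: pKₐ(CH₃CH₂OH) ≈ 16

H₂O > dihydrogen phosphate > N₃⁻ > phenoxide (PhO⁻) > ethoxide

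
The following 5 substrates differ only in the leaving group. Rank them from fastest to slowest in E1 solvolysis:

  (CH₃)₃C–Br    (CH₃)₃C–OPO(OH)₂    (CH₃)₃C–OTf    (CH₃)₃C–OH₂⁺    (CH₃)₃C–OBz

(CH₃)₃C–OTf > (CH₃)₃C–Br > (CH₃)₃C–OH₂⁺ > (CH₃)₃C–OPO(OH)₂ > (CH₃)₃C–OBz

With the same alkyl group throughout, only the leaving group differentiates the rates.
A good leaving group is a weak base: the lower the pKₐ of its conjugate acid, the more readily it departs.
(CH₃)₃C–OTf loses OTf⁻: pKₐ(CF₃SO₃H (triflic acid)) ≈ -14
(CH₃)₃C–Br loses Br⁻: pKₐ(HBr) ≈ -9
(CH₃)₃C–OH₂⁺ loses H₂O: pKₐ(H₃O⁺) ≈ -1.7
(CH₃)₃C–OPO(OH)₂ loses H₂PO₄⁻: pKₐ(H₃PO₄) ≈ 2.1
(CH₃)₃C–OBz loses PhCOO⁻: pKₐ(C₆H₅COOH) ≈ 4.2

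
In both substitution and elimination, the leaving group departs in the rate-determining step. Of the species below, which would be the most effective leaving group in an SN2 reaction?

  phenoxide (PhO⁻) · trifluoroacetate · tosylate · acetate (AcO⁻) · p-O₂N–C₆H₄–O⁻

tosylate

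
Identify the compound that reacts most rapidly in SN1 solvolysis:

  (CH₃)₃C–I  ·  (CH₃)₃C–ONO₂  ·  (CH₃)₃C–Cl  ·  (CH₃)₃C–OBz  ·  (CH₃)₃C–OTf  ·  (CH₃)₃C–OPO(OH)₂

Same R in every case — rank the leaving groups.
The more stable X⁻ (or X) is on its own — i.e. the weaker a base it is — the better a leaving group it makes.
(CH₃)₃C–OTf loses OTf⁻: pKₐ(CF₃SO₃H (triflic acid)) ≈ -14
(CH₃)₃C–I loses I⁻: pKₐ(HI) ≈ -10
(CH₃)₃C–Cl loses Cl⁻: pKₐ(HCl) ≈ -7
(CH₃)₃C–ONO₂ loses NO₃⁻: pKₐ(HNO₃) ≈ -1.3
(CH₃)₃C–OPO(OH)₂ loses H₂PO₄⁻: pKₐ(H₃PO₄) ≈ 2.1
(CH₃)₃C–OBz loses PhCOO⁻: pKₐ(C₆H₅COOH) ≈ 4.2

(CH₃)₃C–OTf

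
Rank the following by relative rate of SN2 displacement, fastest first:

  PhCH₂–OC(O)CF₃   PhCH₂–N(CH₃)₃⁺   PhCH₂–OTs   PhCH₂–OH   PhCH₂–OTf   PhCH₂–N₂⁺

PhCH₂–N₂⁺ > PhCH₂–OTf > PhCH₂–OTs > PhCH₂–OC(O)CF₃ > PhCH₂–N(CH₃)₃⁺ > PhCH₂–OH

The skeletons are identical, so relative rate is governed entirely by leaving-group ability.
A good leaving group is a weak base: the lower the pKₐ of its conjugate acid, the more readily it departs.
PhCH₂–N₂⁺ loses N₂: no meaningful conjugate acid; N₂ departs as an exceptionally stable neutral molecule
PhCH₂–OTf loses OTf⁻: pKₐ(CF₃SO₃H (triflic acid)) ≈ -14
PhCH₂–OTs loses OTs⁻: pKₐ(p-CH₃C₆H₄SO₃H (TsOH)) ≈ -2.8
PhCH₂–OC(O)CF₃ loses CF₃COO⁻: pKₐ(CF₃COOH) ≈ 0.2
PhCH₂–N(CH₃)₃⁺ loses NR'₃: pKₐ(R'₃NH⁺) ≈ 10.7
PhCH₂–OH loses OH⁻: pKₐ(H₂O) ≈ 15.7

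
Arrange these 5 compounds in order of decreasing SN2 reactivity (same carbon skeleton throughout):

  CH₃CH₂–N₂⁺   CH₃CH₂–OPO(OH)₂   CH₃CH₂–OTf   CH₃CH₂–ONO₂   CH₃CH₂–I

CH₃CH₂–N₂⁺ > CH₃CH₂–OTf > CH₃CH₂–I > CH₃CH₂–ONO₂ > CH₃CH₂–OPO(OH)₂

The skeletons are identical, so relative rate is governed entirely by leaving-group ability.
A good leaving group is a weak base: the lower the pKₐ of its conjugate acid, the more readily it departs.
CH₃CH₂–N₂⁺ loses N₂: no meaningful conjugate acid; N₂ departs as an exceptionally stable neutral molecule
CH₃CH₂–OTf loses OTf⁻: pKₐ(CF₃SO₃H (triflic acid)) ≈ -14
CH₃CH₂–I loses I⁻: pKₐ(HI) ≈ -10
CH₃CH₂–ONO₂ loses NO₃⁻: pKₐ(HNO₃) ≈ -1.3
CH₃CH₂–OPO(OH)₂ loses H₂PO₄⁻: pKₐ(H₃PO₄) ≈ 2.1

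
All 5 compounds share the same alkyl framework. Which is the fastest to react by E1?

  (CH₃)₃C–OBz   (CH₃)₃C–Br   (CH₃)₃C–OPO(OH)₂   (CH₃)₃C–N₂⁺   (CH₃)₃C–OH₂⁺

With the same alkyl group throughout, only the leaving group differentiates the rates.
Rank by basicity of the departing species: weakest base leaves most easily.
(CH₃)₃C–N₂⁺ loses N₂: no meaningful conjugate acid; N₂ departs as an exceptionally stable neutral molecule
(CH₃)₃C–Br loses Br⁻: pKₐ(HBr) ≈ -9
(CH₃)₃C–OH₂⁺ loses H₂O: pKₐ(H₃O⁺) ≈ -1.7
(CH₃)₃C–OPO(OH)₂ loses H₂PO₄⁻: pKₐ(H₃PO₄) ≈ 2.1
(CH₃)₃C–OBz loses PhCOO⁻: pKₐ(C₆H₅COOH) ≈ 4.2

(CH₃)₃C–N₂⁺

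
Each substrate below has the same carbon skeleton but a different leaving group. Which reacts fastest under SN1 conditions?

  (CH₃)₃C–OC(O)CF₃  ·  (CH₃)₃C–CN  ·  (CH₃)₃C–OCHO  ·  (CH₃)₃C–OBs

With the same alkyl group throughout, only the leaving group differentiates the rates.
The more stable X⁻ (or X) is on its own — i.e. the weaker a base it is — the better a leaving group it makes.
(CH₃)₃C–OBs loses OBs⁻: pKₐ(p-BrC₆H₄SO₃H) ≈ -2.8
(CH₃)₃C–OC(O)CF₃ loses CF₃COO⁻: pKₐ(CF₃COOH) ≈ 0.2
(CH₃)₃C–OCHO loses HCOO⁻: pKₐ(HCOOH) ≈ 3.8
(CH₃)₃C–CN loses CN⁻: pKₐ(HCN) ≈ 9.2

(CH₃)₃C–OBs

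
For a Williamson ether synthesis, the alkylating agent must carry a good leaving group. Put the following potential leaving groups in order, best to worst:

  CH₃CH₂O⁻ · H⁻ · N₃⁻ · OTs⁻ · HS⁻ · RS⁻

OTs⁻: pKₐ(p-CH₃C₆H₄SO₃H (TsOH)) ≈ -2.8
N₃⁻: pKₐ(HN₃) ≈ 4.7
HS⁻: pKₐ(H₂S) ≈ 7
RS⁻: pKₐ(RSH (a thiol)) ≈ 10.5
CH₃CH₂O⁻: pKₐ(CH₃CH₂OH) ≈ 16
H⁻: pKₐ(H₂) ≈ 36

OTs⁻ > N₃⁻ > HS⁻ > RS⁻ > CH₃CH₂O⁻ > H⁻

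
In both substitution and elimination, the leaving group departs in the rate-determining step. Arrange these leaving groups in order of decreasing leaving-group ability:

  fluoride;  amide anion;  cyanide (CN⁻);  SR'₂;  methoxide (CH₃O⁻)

SR'₂ > fluoride > cyanide (CN⁻) > methoxide (CH₃O⁻) > amide anion

Leaving-group ability tracks the stability of the departed species; conjugate-acid pKₐ is the usual yardstick (lower pKₐ → better LG).
SR'₂: pKₐ(R'₂SH⁺) ≈ -7
fluoride: pKₐ(HF) ≈ 3.2
cyanide (CN⁻): pKₐ(HCN) ≈ 9.2
methoxide (CH₃O⁻): pKₐ(CH₃OH) ≈ 15.5
amide anion: pKₐ(NH₃) ≈ 38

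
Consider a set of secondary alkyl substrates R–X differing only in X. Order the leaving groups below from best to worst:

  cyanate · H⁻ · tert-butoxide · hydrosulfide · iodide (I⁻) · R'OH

A good leaving group is a weak base: the lower the pKₐ of its conjugate acid, the more readily it departs.
iodide (I⁻): pKₐ(HI) ≈ -10
R'OH: pKₐ(R'OH₂⁺) ≈ -2.4
cyanate: pKₐ(HOCN) ≈ 3.5
hydrosulfide: pKₐ(H₂S) ≈ 7
tert-butoxide: pKₐ(t-BuOH) ≈ 18
H⁻: pKₐ(H₂) ≈ 36

iodide (I⁻) > R'OH > cyanate > hydrosulfide > tert-butoxide > H⁻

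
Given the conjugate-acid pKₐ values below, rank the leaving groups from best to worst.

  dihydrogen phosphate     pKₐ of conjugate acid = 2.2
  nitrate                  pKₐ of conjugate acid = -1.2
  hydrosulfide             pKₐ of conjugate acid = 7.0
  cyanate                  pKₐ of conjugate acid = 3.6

nitrate > dihydrogen phosphate > cyanate > hydrosulfide

Lower conjugate-acid pKₐ ⇒ weaker base ⇒ better leaving group.
Sorting by the given values: nitrate (-1.2), dihydrogen phosphate (2.2), cyanate (3.6), hydrosulfide (7.0).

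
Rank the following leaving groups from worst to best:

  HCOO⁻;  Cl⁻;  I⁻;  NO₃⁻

HCOO⁻ < NO₃⁻ < Cl⁻ < I⁻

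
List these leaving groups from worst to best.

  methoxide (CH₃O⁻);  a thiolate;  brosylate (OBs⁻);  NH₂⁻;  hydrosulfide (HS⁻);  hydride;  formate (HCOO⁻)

brosylate (OBs⁻): pKₐ(p-BrC₆H₄SO₃H) ≈ -2.8
formate (HCOO⁻): pKₐ(HCOOH) ≈ 3.8 — resonance-stabilised carboxylate
hydrosulfide (HS⁻): pKₐ(H₂S) ≈ 7
a thiolate: pKₐ(RSH (a thiol)) ≈ 10.5 — moderately basic; rarely leaves without activation
methoxide (CH₃O⁻): pKₐ(CH₃OH) ≈ 15.5 — strong base; alkoxides do not leave unassisted
hydride: pKₐ(H₂) ≈ 36
NH₂⁻: pKₐ(NH₃) ≈ 38 — extremely strong base; never a leaving group
The question asks for worst first, so the sequence is read in increasing leaving-group ability.

NH₂⁻ < hydride < methoxide (CH₃O⁻) < a thiolate < hydrosulfide (HS⁻) < formate (HCOO⁻) < brosylate (OBs⁻)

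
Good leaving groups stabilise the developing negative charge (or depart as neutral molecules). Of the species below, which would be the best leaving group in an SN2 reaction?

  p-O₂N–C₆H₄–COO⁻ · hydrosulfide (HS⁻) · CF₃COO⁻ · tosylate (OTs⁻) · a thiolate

tosylate (OTs⁻): pKₐ(p-CH₃C₆H₄SO₃H (TsOH)) ≈ -2.8
CF₃COO⁻: pKₐ(CF₃COOH) ≈ 0.2
p-O₂N–C₆H₄–COO⁻: pKₐ(p-nitrobenzoic acid) ≈ 3.4
hydrosulfide (HS⁻): pKₐ(H₂S) ≈ 7
a thiolate: pKₐ(RSH (a thiol)) ≈ 10.5

tosylate (OTs⁻)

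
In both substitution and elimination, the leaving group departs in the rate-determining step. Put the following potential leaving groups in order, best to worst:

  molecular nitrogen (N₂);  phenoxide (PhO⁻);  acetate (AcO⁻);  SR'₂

molecular nitrogen (N₂) > SR'₂ > acetate (AcO⁻) > phenoxide (PhO⁻)

A good leaving group is a weak base: the lower the pKₐ of its conjugate acid, the more readily it departs.
molecular nitrogen (N₂): no meaningful conjugate acid; N₂ departs as an exceptionally stable neutral molecule
SR'₂: pKₐ(R'₂SH⁺) ≈ -7 — neutral; leaves from a sulfonium salt (R–SR'₂⁺)
acetate (AcO⁻): pKₐ(CH₃COOH) ≈ 4.8 — resonance-stabilised but still a weak base
phenoxide (PhO⁻): pKₐ(C₆H₅OH (phenol)) ≈ 10 — resonance into the ring helps, but still a poor LG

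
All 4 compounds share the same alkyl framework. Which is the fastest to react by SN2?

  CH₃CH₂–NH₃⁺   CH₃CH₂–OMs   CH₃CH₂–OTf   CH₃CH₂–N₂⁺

The skeletons are identical, so relative rate is governed entirely by leaving-group ability.
Rank by basicity of the departing species: weakest base leaves most easily.
CH₃CH₂–N₂⁺ loses N₂: no meaningful conjugate acid; N₂ departs as an exceptionally stable neutral molecule
CH₃CH₂–OTf loses OTf⁻: pKₐ(CF₃SO₃H (triflic acid)) ≈ -14
CH₃CH₂–OMs loses OMs⁻: pKₐ(CH₃SO₃H (MsOH)) ≈ -1.9
CH₃CH₂–NH₃⁺ loses NH₃: pKₐ(NH₄⁺) ≈ 9.2

CH₃CH₂–N₂⁺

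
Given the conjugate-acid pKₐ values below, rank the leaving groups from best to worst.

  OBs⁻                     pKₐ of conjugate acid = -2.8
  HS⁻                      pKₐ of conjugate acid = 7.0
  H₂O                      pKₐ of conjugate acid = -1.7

OBs⁻ > H₂O > HS⁻

Lower conjugate-acid pKₐ ⇒ weaker base ⇒ better leaving group.
Sorting by the given values: OBs⁻ (-2.8), H₂O (-1.7), HS⁻ (7.0).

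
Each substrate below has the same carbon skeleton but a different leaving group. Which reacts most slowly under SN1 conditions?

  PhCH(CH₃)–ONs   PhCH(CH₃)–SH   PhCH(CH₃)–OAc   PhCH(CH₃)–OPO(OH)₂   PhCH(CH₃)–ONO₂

Same R in every case — rank the leaving groups.
Rank by basicity of the departing species: weakest base leaves most easily.
PhCH(CH₃)–ONs loses ONs⁻: pKₐ(p-O₂NC₆H₄SO₃H) ≈ -3.5
PhCH(CH₃)–ONO₂ loses NO₃⁻: pKₐ(HNO₃) ≈ -1.3
PhCH(CH₃)–OPO(OH)₂ loses H₂PO₄⁻: pKₐ(H₃PO₄) ≈ 2.1
PhCH(CH₃)–OAc loses AcO⁻: pKₐ(CH₃COOH) ≈ 4.8
PhCH(CH₃)–SH loses HS⁻: pKₐ(H₂S) ≈ 7

PhCH(CH₃)–SH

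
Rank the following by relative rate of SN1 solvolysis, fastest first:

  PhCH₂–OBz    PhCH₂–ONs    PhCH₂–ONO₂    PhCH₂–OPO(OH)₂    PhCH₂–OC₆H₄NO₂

PhCH₂–ONs > PhCH₂–ONO₂ > PhCH₂–OPO(OH)₂ > PhCH₂–OBz > PhCH₂–OC₆H₄NO₂

Same R in every case — rank the leaving groups.
The more stable X⁻ (or X) is on its own — i.e. the weaker a base it is — the better a leaving group it makes.
PhCH₂–ONs loses ONs⁻: pKₐ(p-O₂NC₆H₄SO₃H) ≈ -3.5
PhCH₂–ONO₂ loses NO₃⁻: pKₐ(HNO₃) ≈ -1.3
PhCH₂–OPO(OH)₂ loses H₂PO₄⁻: pKₐ(H₃PO₄) ≈ 2.1
PhCH₂–OBz loses PhCOO⁻: pKₐ(C₆H₅COOH) ≈ 4.2
PhCH₂–OC₆H₄NO₂ loses p-O₂N–C₆H₄–O⁻: pKₐ(p-nitrophenol) ≈ 7.2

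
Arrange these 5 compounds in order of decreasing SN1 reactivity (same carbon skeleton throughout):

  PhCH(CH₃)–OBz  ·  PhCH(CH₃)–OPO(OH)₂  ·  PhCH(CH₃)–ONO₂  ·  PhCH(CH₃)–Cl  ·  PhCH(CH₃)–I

PhCH(CH₃)–I > PhCH(CH₃)–Cl > PhCH(CH₃)–ONO₂ > PhCH(CH₃)–OPO(OH)₂ > PhCH(CH₃)–OBz

Same R in every case — rank the leaving groups.
Rank by basicity of the departing species: weakest base leaves most easily.
PhCH(CH₃)–I loses I⁻: pKₐ(HI) ≈ -10
PhCH(CH₃)–Cl loses Cl⁻: pKₐ(HCl) ≈ -7
PhCH(CH₃)–ONO₂ loses NO₃⁻: pKₐ(HNO₃) ≈ -1.3
PhCH(CH₃)–OPO(OH)₂ loses H₂PO₄⁻: pKₐ(H₃PO₄) ≈ 2.1
PhCH(CH₃)–OBz loses PhCOO⁻: pKₐ(C₆H₅COOH) ≈ 4.2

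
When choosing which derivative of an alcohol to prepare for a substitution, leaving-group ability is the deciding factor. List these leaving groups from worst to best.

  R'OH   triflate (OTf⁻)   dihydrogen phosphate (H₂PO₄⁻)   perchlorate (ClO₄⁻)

Leaving-group ability tracks the stability of the departed species; conjugate-acid pKₐ is the usual yardstick (lower pKₐ → better LG).
triflate (OTf⁻): pKₐ(CF₃SO₃H (triflic acid)) ≈ -14 — charge spread over three oxygens and a CF₃ group; the premier leaving group in synthesis
perchlorate (ClO₄⁻): pKₐ(HClO₄) ≈ -10
R'OH: pKₐ(R'OH₂⁺) ≈ -2.4 — neutral; leaves from a protonated ether (an oxonium ion, R–O(H)R'⁺)
dihydrogen phosphate (H₂PO₄⁻): pKₐ(H₃PO₄) ≈ 2.1 — moderate base; biological leaving group after further activation
The question asks for worst first, so the sequence is read in increasing leaving-group ability.

dihydrogen phosphate (H₂PO₄⁻) < R'OH < perchlorate (ClO₄⁻) < triflate (OTf⁻)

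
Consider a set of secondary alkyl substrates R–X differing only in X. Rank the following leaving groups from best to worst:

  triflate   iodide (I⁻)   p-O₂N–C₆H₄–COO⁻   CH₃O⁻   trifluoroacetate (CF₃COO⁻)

A good leaving group is a weak base: the lower the pKₐ of its conjugate acid, the more readily it departs.
triflate: pKₐ(CF₃SO₃H (triflic acid)) ≈ -14
iodide (I⁻): pKₐ(HI) ≈ -10
trifluoroacetate (CF₃COO⁻): pKₐ(CF₃COOH) ≈ 0.2
p-O₂N–C₆H₄–COO⁻: pKₐ(p-nitrobenzoic acid) ≈ 3.4
CH₃O⁻: pKₐ(CH₃OH) ≈ 15.5

triflate > iodide (I⁻) > trifluoroacetate (CF₃COO⁻) > p-O₂N–C₆H₄–COO⁻ > CH₃O⁻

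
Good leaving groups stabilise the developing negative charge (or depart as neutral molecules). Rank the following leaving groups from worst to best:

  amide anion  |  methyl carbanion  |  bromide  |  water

methyl carbanion < amide anion < water < bromide

Rank by basicity of the departing species: weakest base leaves most easily.
bromide: pKₐ(HBr) ≈ -9
water: pKₐ(H₃O⁺) ≈ -1.7
amide anion: pKₐ(NH₃) ≈ 38
methyl carbanion: pKₐ(CH₄) ≈ 48
The question asks for worst first, so the sequence is read in increasing leaving-group ability.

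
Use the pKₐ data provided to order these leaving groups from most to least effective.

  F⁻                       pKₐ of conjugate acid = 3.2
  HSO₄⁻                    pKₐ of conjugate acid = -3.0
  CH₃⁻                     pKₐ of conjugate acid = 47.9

HSO₄⁻ > F⁻ > CH₃⁻

Lower conjugate-acid pKₐ ⇒ weaker base ⇒ better leaving group.
Sorting by the given values: HSO₄⁻ (-3.0), F⁻ (3.2), CH₃⁻ (47.9).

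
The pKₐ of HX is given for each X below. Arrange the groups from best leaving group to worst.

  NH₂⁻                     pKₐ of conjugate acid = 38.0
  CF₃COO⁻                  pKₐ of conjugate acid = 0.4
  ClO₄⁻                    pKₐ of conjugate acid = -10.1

Lower conjugate-acid pKₐ ⇒ weaker base ⇒ better leaving group.
Sorting by the given values: ClO₄⁻ (-10.1), CF₃COO⁻ (0.4), NH₂⁻ (38.0).

ClO₄⁻ > CF₃COO⁻ > NH₂⁻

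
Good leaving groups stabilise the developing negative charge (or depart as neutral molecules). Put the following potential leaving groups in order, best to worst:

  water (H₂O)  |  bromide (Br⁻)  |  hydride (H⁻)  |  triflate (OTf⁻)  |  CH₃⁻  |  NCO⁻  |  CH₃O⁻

triflate (OTf⁻) > bromide (Br⁻) > water (H₂O) > NCO⁻ > CH₃O⁻ > hydride (H⁻) > CH₃⁻

triflate (OTf⁻): pKₐ(CF₃SO₃H (triflic acid)) ≈ -14 — charge spread over three oxygens and a CF₃ group; the premier leaving group in synthesis
bromide (Br⁻): pKₐ(HBr) ≈ -9
water (H₂O): pKₐ(H₃O⁺) ≈ -1.7 — neutral; leaves from a protonated alcohol (R–OH₂⁺)
NCO⁻: pKₐ(HOCN) ≈ 3.5 — resonance between N and O
CH₃O⁻: pKₐ(CH₃OH) ≈ 15.5
hydride (H⁻): pKₐ(H₂) ≈ 36 — extremely strong base; leaves only in special hydride-transfer contexts
CH₃⁻: pKₐ(CH₄) ≈ 48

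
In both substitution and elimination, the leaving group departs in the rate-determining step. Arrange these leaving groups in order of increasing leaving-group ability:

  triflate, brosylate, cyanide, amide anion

amide anion < cyanide < brosylate < triflate

The more stable X⁻ (or X) is on its own — i.e. the weaker a base it is — the better a leaving group it makes.
triflate: pKₐ(CF₃SO₃H (triflic acid)) ≈ -14 — charge spread over three oxygens and a CF₃ group; the premier leaving group in synthesis
brosylate: pKₐ(p-BrC₆H₄SO₃H) ≈ -2.8
cyanide: pKₐ(HCN) ≈ 9.2 — sp carbon stabilises the charge somewhat, but still a poor LG
amide anion: pKₐ(NH₃) ≈ 38
The question asks for worst first, so the sequence is read in increasing leaving-group ability.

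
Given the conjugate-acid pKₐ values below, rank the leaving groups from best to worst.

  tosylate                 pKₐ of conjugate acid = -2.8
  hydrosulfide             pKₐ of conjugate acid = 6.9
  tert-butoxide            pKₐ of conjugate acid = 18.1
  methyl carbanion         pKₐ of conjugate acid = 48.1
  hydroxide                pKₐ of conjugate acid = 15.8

tosylate > hydrosulfide > hydroxide > tert-butoxide > methyl carbanion

Lower conjugate-acid pKₐ ⇒ weaker base ⇒ better leaving group.
Sorting by the given values: tosylate (-2.8), hydrosulfide (6.9), hydroxide (15.8), tert-butoxide (18.1), methyl carbanion (48.1).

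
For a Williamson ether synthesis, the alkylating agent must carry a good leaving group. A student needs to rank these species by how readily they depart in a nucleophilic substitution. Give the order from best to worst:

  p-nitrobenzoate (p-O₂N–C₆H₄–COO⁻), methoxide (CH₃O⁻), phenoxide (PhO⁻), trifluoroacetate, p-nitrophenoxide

Rank by basicity of the departing species: weakest base leaves most easily.
trifluoroacetate: pKₐ(CF₃COOH) ≈ 0.2
p-nitrobenzoate (p-O₂N–C₆H₄–COO⁻): pKₐ(p-nitrobenzoic acid) ≈ 3.4
p-nitrophenoxide: pKₐ(p-nitrophenol) ≈ 7.2
phenoxide (PhO⁻): pKₐ(C₆H₅OH (phenol)) ≈ 10
methoxide (CH₃O⁻): pKₐ(CH₃OH) ≈ 15.5

trifluoroacetate > p-nitrobenzoate (p-O₂N–C₆H₄–COO⁻) > p-nitrophenoxide > phenoxide (PhO⁻) > methoxide (CH₃O⁻)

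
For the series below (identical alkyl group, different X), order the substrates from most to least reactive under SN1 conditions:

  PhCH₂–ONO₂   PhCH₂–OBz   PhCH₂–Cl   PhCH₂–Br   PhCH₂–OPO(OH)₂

PhCH₂–Br > PhCH₂–Cl > PhCH₂–ONO₂ > PhCH₂–OPO(OH)₂ > PhCH₂–OBz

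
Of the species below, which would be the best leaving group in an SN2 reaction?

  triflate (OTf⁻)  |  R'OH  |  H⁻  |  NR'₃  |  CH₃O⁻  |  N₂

N₂: no meaningful conjugate acid; N₂ departs as an exceptionally stable neutral molecule
triflate (OTf⁻): pKₐ(CF₃SO₃H (triflic acid)) ≈ -14
R'OH: pKₐ(R'OH₂⁺) ≈ -2.4
NR'₃: pKₐ(R'₃NH⁺) ≈ 10.7
CH₃O⁻: pKₐ(CH₃OH) ≈ 15.5
H⁻: pKₐ(H₂) ≈ 36

N₂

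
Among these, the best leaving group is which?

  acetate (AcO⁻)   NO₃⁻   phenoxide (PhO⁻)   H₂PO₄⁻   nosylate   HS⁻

nosylate

The more stable X⁻ (or X) is on its own — i.e. the weaker a base it is — the better a leaving group it makes.
nosylate: pKₐ(p-O₂NC₆H₄SO₃H) ≈ -3.5
NO₃⁻: pKₐ(HNO₃) ≈ -1.3
H₂PO₄⁻: pKₐ(H₃PO₄) ≈ 2.1
acetate (AcO⁻): pKₐ(CH₃COOH) ≈ 4.8
HS⁻: pKₐ(H₂S) ≈ 7
phenoxide (PhO⁻): pKₐ(C₆H₅OH (phenol)) ≈ 10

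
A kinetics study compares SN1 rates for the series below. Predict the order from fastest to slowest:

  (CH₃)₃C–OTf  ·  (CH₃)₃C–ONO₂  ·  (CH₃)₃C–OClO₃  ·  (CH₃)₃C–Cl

(CH₃)₃C–OTf > (CH₃)₃C–OClO₃ > (CH₃)₃C–Cl > (CH₃)₃C–ONO₂

With the same alkyl group throughout, only the leaving group differentiates the rates.
Leaving-group ability tracks the stability of the departed species; conjugate-acid pKₐ is the usual yardstick (lower pKₐ → better LG).
(CH₃)₃C–OTf loses OTf⁻: pKₐ(CF₃SO₃H (triflic acid)) ≈ -14
(CH₃)₃C–OClO₃ loses ClO₄⁻: pKₐ(HClO₄) ≈ -10
(CH₃)₃C–Cl loses Cl⁻: pKₐ(HCl) ≈ -7
(CH₃)₃C–ONO₂ loses NO₃⁻: pKₐ(HNO₃) ≈ -1.3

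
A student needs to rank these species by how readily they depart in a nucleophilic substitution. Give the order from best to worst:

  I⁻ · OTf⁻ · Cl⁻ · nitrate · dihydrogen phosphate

OTf⁻ > I⁻ > Cl⁻ > nitrate > dihydrogen phosphate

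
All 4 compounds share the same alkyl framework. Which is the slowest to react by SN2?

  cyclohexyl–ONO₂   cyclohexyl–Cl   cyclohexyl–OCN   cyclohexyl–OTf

Identical carbon frameworks mean the comparison reduces to leaving-group quality.
Leaving-group ability tracks the stability of the departed species; conjugate-acid pKₐ is the usual yardstick (lower pKₐ → better LG).
cyclohexyl–OTf loses OTf⁻: pKₐ(CF₃SO₃H (triflic acid)) ≈ -14
cyclohexyl–Cl loses Cl⁻: pKₐ(HCl) ≈ -7
cyclohexyl–ONO₂ loses NO₃⁻: pKₐ(HNO₃) ≈ -1.3
cyclohexyl–OCN loses NCO⁻: pKₐ(HOCN) ≈ 3.5

cyclohexyl–OCN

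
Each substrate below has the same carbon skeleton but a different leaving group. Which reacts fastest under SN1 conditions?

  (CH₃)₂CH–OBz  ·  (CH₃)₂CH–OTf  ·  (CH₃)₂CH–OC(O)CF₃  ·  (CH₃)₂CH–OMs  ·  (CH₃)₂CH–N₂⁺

Same R in every case — rank the leaving groups.
Leaving-group ability tracks the stability of the departed species; conjugate-acid pKₐ is the usual yardstick (lower pKₐ → better LG).
(CH₃)₂CH–N₂⁺ loses N₂: no meaningful conjugate acid; N₂ departs as an exceptionally stable neutral molecule
(CH₃)₂CH–OTf loses OTf⁻: pKₐ(CF₃SO₃H (triflic acid)) ≈ -14
(CH₃)₂CH–OMs loses OMs⁻: pKₐ(CH₃SO₃H (MsOH)) ≈ -1.9
(CH₃)₂CH–OC(O)CF₃ loses CF₃COO⁻: pKₐ(CF₃COOH) ≈ 0.2
(CH₃)₂CH–OBz loses PhCOO⁻: pKₐ(C₆H₅COOH) ≈ 4.2

(CH₃)₂CH–N₂⁺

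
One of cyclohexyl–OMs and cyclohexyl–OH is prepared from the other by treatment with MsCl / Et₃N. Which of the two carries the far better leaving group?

cyclohexyl–OMs

From cyclohexyl–OH the departing group would be OH⁻ (pKₐ(H₂O) ≈ 15.7). Strong base; essentially never leaves without prior activation.
From cyclohexyl–OMs the leaving group is OMs⁻ (pKₐ(CH₃SO₃H (MsOH)) ≈ -1.9). Resonance-delocalised alkanesulfonate.
Treatment with MsCl / Et₃N works by converting the hydroxyl into a mesylate, making cyclohexyl–OMs enormously more reactive.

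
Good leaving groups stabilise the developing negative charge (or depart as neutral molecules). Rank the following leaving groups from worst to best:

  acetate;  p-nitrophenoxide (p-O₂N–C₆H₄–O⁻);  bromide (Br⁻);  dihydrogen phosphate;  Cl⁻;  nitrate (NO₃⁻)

p-nitrophenoxide (p-O₂N–C₆H₄–O⁻) < acetate < dihydrogen phosphate < nitrate (NO₃⁻) < Cl⁻ < bromide (Br⁻)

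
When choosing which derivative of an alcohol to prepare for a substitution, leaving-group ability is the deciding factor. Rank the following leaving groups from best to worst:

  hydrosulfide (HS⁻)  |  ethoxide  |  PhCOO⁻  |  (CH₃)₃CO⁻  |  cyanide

PhCOO⁻ > hydrosulfide (HS⁻) > cyanide > ethoxide > (CH₃)₃CO⁻

A good leaving group is a weak base: the lower the pKₐ of its conjugate acid, the more readily it departs.
PhCOO⁻: pKₐ(C₆H₅COOH) ≈ 4.2
hydrosulfide (HS⁻): pKₐ(H₂S) ≈ 7
cyanide: pKₐ(HCN) ≈ 9.2
ethoxide: pKₐ(CH₃CH₂OH) ≈ 16
(CH₃)₃CO⁻: pKₐ(t-BuOH) ≈ 18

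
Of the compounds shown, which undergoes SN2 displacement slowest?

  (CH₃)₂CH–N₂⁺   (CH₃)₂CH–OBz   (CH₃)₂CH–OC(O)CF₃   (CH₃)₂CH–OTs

Same R in every case — rank the leaving groups.
Rank by basicity of the departing species: weakest base leaves most easily.
(CH₃)₂CH–N₂⁺ loses N₂: no meaningful conjugate acid; N₂ departs as an exceptionally stable neutral molecule
(CH₃)₂CH–OTs loses OTs⁻: pKₐ(p-CH₃C₆H₄SO₃H (TsOH)) ≈ -2.8
(CH₃)₂CH–OC(O)CF₃ loses CF₃COO⁻: pKₐ(CF₃COOH) ≈ 0.2
(CH₃)₂CH–OBz loses PhCOO⁻: pKₐ(C₆H₅COOH) ≈ 4.2

(CH₃)₂CH–OBz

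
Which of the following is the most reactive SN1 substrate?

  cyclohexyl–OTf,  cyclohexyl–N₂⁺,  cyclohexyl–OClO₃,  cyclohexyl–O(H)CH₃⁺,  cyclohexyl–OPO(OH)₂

Same R in every case — rank the leaving groups.
Rank by basicity of the departing species: weakest base leaves most easily.
cyclohexyl–N₂⁺ loses N₂: no meaningful conjugate acid; N₂ departs as an exceptionally stable neutral molecule
cyclohexyl–OTf loses OTf⁻: pKₐ(CF₃SO₃H (triflic acid)) ≈ -14
cyclohexyl–OClO₃ loses ClO₄⁻: pKₐ(HClO₄) ≈ -10
cyclohexyl–O(H)CH₃⁺ loses R'OH: pKₐ(R'OH₂⁺) ≈ -2.4
cyclohexyl–OPO(OH)₂ loses H₂PO₄⁻: pKₐ(H₃PO₄) ≈ 2.1

cyclohexyl–N₂⁺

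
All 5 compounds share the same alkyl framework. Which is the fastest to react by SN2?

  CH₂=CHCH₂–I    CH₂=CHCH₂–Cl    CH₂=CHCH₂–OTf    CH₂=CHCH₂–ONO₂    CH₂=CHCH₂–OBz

With the same alkyl group throughout, only the leaving group differentiates the rates.
The more stable X⁻ (or X) is on its own — i.e. the weaker a base it is — the better a leaving group it makes.
CH₂=CHCH₂–OTf loses OTf⁻: pKₐ(CF₃SO₃H (triflic acid)) ≈ -14
CH₂=CHCH₂–I loses I⁻: pKₐ(HI) ≈ -10
CH₂=CHCH₂–Cl loses Cl⁻: pKₐ(HCl) ≈ -7
CH₂=CHCH₂–ONO₂ loses NO₃⁻: pKₐ(HNO₃) ≈ -1.3
CH₂=CHCH₂–OBz loses PhCOO⁻: pKₐ(C₆H₅COOH) ≈ 4.2

CH₂=CHCH₂–OTf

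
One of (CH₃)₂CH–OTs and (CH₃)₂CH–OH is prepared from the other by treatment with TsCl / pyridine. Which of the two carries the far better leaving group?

(CH₃)₂CH–OTs

From (CH₃)₂CH–OH the departing group would be OH⁻ (pKₐ(H₂O) ≈ 15.7). Strong base; essentially never leaves without prior activation.
From (CH₃)₂CH–OTs the leaving group is OTs⁻ (pKₐ(p-CH₃C₆H₄SO₃H (TsOH)) ≈ -2.8). Resonance-delocalised arenesulfonate.
Treatment with TsCl / pyridine works by converting the hydroxyl into a tosylate, making (CH₃)₂CH–OTs enormously more reactive.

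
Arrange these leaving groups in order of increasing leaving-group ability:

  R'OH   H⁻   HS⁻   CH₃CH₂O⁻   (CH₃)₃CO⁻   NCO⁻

R'OH: pKₐ(R'OH₂⁺) ≈ -2.4 — neutral; leaves from a protonated ether (an oxonium ion, R–O(H)R'⁺)
NCO⁻: pKₐ(HOCN) ≈ 3.5
HS⁻: pKₐ(H₂S) ≈ 7 — larger and more polarisable than the oxygen analogue
CH₃CH₂O⁻: pKₐ(CH₃CH₂OH) ≈ 16 — strong base; alkoxides do not leave unassisted
(CH₃)₃CO⁻: pKₐ(t-BuOH) ≈ 18 — bulky, strongly basic alkoxide
H⁻: pKₐ(H₂) ≈ 36 — extremely strong base; leaves only in special hydride-transfer contexts
Listed from poorest to best leaving group as asked.

H⁻ < (CH₃)₃CO⁻ < CH₃CH₂O⁻ < HS⁻ < NCO⁻ < R'OH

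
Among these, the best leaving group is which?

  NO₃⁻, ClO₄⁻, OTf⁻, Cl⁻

The more stable X⁻ (or X) is on its own — i.e. the weaker a base it is — the better a leaving group it makes.
OTf⁻: pKₐ(CF₃SO₃H (triflic acid)) ≈ -14
ClO₄⁻: pKₐ(HClO₄) ≈ -10
Cl⁻: pKₐ(HCl) ≈ -7
NO₃⁻: pKₐ(HNO₃) ≈ -1.3

OTf⁻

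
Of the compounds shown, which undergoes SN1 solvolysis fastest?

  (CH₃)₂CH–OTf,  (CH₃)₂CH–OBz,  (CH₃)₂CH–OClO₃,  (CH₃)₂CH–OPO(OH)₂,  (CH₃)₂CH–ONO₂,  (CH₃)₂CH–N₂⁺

Identical carbon frameworks mean the comparison reduces to leaving-group quality.
Leaving-group ability tracks the stability of the departed species; conjugate-acid pKₐ is the usual yardstick (lower pKₐ → better LG).
(CH₃)₂CH–N₂⁺ loses N₂: no meaningful conjugate acid; N₂ departs as an exceptionally stable neutral molecule
(CH₃)₂CH–OTf loses OTf⁻: pKₐ(CF₃SO₃H (triflic acid)) ≈ -14
(CH₃)₂CH–OClO₃ loses ClO₄⁻: pKₐ(HClO₄) ≈ -10
(CH₃)₂CH–ONO₂ loses NO₃⁻: pKₐ(HNO₃) ≈ -1.3
(CH₃)₂CH–OPO(OH)₂ loses H₂PO₄⁻: pKₐ(H₃PO₄) ≈ 2.1
(CH₃)₂CH–OBz loses PhCOO⁻: pKₐ(C₆H₅COOH) ≈ 4.2

(CH₃)₂CH–N₂⁺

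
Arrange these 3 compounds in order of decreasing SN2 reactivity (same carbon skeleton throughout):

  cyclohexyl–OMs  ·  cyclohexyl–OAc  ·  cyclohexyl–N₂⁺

cyclohexyl–N₂⁺ > cyclohexyl–OMs > cyclohexyl–OAc

Identical carbon frameworks mean the comparison reduces to leaving-group quality.
Leaving-group ability tracks the stability of the departed species; conjugate-acid pKₐ is the usual yardstick (lower pKₐ → better LG).
cyclohexyl–N₂⁺ loses N₂: no meaningful conjugate acid; N₂ departs as an exceptionally stable neutral molecule
cyclohexyl–OMs loses OMs⁻: pKₐ(CH₃SO₃H (MsOH)) ≈ -1.9
cyclohexyl–OAc loses AcO⁻: pKₐ(CH₃COOH) ≈ 4.8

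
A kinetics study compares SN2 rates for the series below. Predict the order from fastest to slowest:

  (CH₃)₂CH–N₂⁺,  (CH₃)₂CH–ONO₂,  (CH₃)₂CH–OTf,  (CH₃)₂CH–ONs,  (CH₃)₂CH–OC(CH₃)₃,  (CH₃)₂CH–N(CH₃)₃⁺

(CH₃)₂CH–N₂⁺ > (CH₃)₂CH–OTf > (CH₃)₂CH–ONs > (CH₃)₂CH–ONO₂ > (CH₃)₂CH–N(CH₃)₃⁺ > (CH₃)₂CH–OC(CH₃)₃

Same R in every case — rank the leaving groups.
Leaving-group ability tracks the stability of the departed species; conjugate-acid pKₐ is the usual yardstick (lower pKₐ → better LG).
(CH₃)₂CH–N₂⁺ loses N₂: no meaningful conjugate acid; N₂ departs as an exceptionally stable neutral molecule
(CH₃)₂CH–OTf loses OTf⁻: pKₐ(CF₃SO₃H (triflic acid)) ≈ -14
(CH₃)₂CH–ONs loses ONs⁻: pKₐ(p-O₂NC₆H₄SO₃H) ≈ -3.5
(CH₃)₂CH–ONO₂ loses NO₃⁻: pKₐ(HNO₃) ≈ -1.3
(CH₃)₂CH–N(CH₃)₃⁺ loses NR'₃: pKₐ(R'₃NH⁺) ≈ 10.7
(CH₃)₂CH–OC(CH₃)₃ loses (CH₃)₃CO⁻: pKₐ(t-BuOH) ≈ 18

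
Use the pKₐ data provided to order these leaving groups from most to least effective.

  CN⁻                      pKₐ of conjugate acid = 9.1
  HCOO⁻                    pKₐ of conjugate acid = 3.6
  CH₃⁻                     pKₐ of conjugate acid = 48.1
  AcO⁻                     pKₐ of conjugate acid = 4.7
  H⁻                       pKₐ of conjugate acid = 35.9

HCOO⁻ > AcO⁻ > CN⁻ > H⁻ > CH₃⁻

Lower conjugate-acid pKₐ ⇒ weaker base ⇒ better leaving group.
Sorting by the given values: HCOO⁻ (3.6), AcO⁻ (4.7), CN⁻ (9.1), H⁻ (35.9), CH₃⁻ (48.1).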